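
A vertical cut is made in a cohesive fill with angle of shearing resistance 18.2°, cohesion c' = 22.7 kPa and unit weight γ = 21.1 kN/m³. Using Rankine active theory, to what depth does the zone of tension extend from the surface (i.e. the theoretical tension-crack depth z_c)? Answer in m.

2.97 m

K_a = tan²(45° − 18.2°/2) = 0.5240; √K_a = 0.7239.
The active pressure is zero where K_a γ z = 2c√K_a, so z_c = 2c/(γ√K_a) = 2×22.7/(21.1×0.7239) = 2.972 m.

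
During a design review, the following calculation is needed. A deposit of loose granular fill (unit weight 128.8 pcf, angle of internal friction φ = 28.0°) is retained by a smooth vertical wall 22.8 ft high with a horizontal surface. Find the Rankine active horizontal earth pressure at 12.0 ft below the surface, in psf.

558 psf

K_a = (1 − sin φ)/(1 + sin φ) = 0.3610.
σ_h = K_a γ z = 0.3610 × 128.8 × 12.0 = 558.0 psf.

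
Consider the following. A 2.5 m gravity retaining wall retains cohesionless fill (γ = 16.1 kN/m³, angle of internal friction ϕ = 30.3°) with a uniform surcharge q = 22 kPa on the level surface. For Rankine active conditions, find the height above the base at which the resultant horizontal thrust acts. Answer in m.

K_a = 0.3293.
Triangular part P₁ = ½K_aγH² = 16.57 at H/3 = 0.8333 m; rectangular part P₂ = K_a q H = 18.11 at H/2 = 1.250 m.
ȳ = (P₁·0.8333 + P₂·1.250)/(P₁+P₂) = 1.051 m.

1.05 m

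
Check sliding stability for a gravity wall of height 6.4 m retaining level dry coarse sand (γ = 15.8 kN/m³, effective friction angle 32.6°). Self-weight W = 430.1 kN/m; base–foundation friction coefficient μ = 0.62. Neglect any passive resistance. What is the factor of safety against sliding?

K_a = tan²(45° − 32.6°/2) = 0.2997.
P_a = ½K_aγH² = 0.5×0.2997×15.8×6.4² = 96.99 kN/m, acting at H/3 = 2.133 m above the base.
FS_sliding = μW / P_a = 0.62×430.1 / 96.99 = 2.749.

2.75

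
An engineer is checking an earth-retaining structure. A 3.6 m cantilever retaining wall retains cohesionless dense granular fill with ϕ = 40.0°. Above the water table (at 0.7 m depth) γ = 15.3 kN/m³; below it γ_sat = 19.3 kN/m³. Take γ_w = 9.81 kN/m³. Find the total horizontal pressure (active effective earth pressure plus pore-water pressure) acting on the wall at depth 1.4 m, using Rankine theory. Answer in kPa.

K_a = (1 − sin φ)/(1 + sin φ) = 0.2174.
γ' = 19.3 − 9.81 = 9.490 kN/m³.
Effective vertical stress at 1.4 m: σ'_v = 15.3×0.7 + 9.490×0.700 = 17.35 kPa.
σ'_h = K_a σ'_v = 0.2174 × 17.35 = 3.773 kPa; u = γ_w × 0.700 = 6.867 kPa.
Total σ_h = 3.773 + 6.867 = 10.64 kPa.

10.6 kPa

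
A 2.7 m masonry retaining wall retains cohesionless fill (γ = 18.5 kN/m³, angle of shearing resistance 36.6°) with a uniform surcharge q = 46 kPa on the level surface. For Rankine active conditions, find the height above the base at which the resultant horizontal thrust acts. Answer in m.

K_a = 0.2530.
Triangular part P₁ = ½K_aγH² = 17.06 at H/3 = 0.9000 m; rectangular part P₂ = K_a q H = 31.42 at H/2 = 1.350 m.
ȳ = (P₁·0.9000 + P₂·1.350)/(P₁+P₂) = 1.192 m.

1.19 m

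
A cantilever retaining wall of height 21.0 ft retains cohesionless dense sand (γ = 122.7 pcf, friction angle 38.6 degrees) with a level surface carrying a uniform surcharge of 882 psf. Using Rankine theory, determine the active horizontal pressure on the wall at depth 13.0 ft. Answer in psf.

K_a = (1 − sin φ)/(1 + sin φ) = 0.2316.
σ_v = γz + q = 122.7 × 13.0 + 882 = 2477 psf.
σ_h = K_a σ_v = 0.2316 × 2477 = 573.7 psf.

574 psf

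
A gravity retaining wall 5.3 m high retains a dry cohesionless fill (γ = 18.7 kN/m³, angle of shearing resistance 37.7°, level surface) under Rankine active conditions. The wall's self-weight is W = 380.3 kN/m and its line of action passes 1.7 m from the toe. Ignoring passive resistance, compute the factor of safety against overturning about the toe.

K_a = tan²(45° − 37.7°/2) = 0.2411.
P_a = ½K_aγH² = 0.5×0.2411×18.7×5.3² = 63.31 kN/m, acting at H/3 = 1.767 m above the base.
Overturning moment M_o = P_a × H/3 = 63.31 × 1.767 = 111.9.
Resisting moment M_r = W × 1.7 = 380.3 × 1.7 = 646.5.
FS_overturning = M_r/M_o = 646.5/111.9 = 5.780.

5.78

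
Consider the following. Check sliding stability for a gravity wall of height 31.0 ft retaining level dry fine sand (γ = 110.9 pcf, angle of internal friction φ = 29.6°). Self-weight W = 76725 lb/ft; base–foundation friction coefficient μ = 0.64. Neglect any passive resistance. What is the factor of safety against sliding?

K_a = tan²(45° − 29.6°/2) = 0.3387.
P_a = ½K_aγH² = 0.5×0.3387×110.9×31.0² = 18050 lb/ft, acting at H/3 = 10.33 ft above the base.
FS_sliding = μW / P_a = 0.64×76725 / 18050 = 2.720.

2.72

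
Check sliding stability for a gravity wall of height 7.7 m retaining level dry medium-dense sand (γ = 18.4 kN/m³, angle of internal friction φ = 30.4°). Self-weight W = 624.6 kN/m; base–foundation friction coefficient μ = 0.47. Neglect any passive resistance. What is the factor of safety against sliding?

1.64

K_a = tan²(45° − 30.4°/2) = 0.3280.
P_a = ½K_aγH² = 0.5×0.3280×18.4×7.7² = 178.9 kN/m, acting at H/3 = 2.567 m above the base.
FS_sliding = μW / P_a = 0.47×624.6 / 178.9 = 1.641.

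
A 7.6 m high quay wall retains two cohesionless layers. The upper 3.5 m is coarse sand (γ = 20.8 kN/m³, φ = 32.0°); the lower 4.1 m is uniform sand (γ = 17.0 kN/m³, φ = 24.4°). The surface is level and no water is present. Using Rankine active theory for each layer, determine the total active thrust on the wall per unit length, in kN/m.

K_a1 = tan²(45°−32.0°/2) = 0.3073; K_a2 = tan²(45°−24.4°/2) = 0.4153.
Layer 1: σ at base = K_a1 γ₁ h₁ = 22.37 kPa; P₁ = ½×22.37×3.5 = 39.14.
Layer 2: σ_v at top = γ₁h₁ = 72.80; σ_h top = K_a2×72.80 = 30.24; σ_h base = K_a2×(72.80+17.0×4.1) = 59.18.
P₂ = ½(30.24+59.18)×4.1 = 183.3. Total P_a = 39.14+183.3 = 222.5 kN/m.

222 kN/m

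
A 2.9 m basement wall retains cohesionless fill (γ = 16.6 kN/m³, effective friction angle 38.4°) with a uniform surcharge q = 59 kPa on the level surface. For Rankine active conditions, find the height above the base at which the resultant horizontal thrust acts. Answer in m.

K_a = 0.2337.
Triangular part P₁ = ½K_aγH² = 16.31 at H/3 = 0.9667 m; rectangular part P₂ = K_a q H = 39.99 at H/2 = 1.450 m.
ȳ = (P₁·0.9667 + P₂·1.450)/(P₁+P₂) = 1.310 m.

1.31 m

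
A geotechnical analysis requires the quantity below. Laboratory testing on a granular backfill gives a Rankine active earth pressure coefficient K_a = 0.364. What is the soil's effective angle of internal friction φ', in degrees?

27.8°

K_a = tan²(45° − φ/2) ⇒ 45° − φ/2 = arctan(√0.364) = 31.10°.
φ = 2(45° − 31.10°) = 27.79°.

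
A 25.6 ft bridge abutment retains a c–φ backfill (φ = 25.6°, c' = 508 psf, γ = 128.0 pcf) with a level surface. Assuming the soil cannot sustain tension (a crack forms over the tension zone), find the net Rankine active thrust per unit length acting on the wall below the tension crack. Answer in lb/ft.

K_a = 0.3966; √K_a = 0.6297.
Tension-crack depth z_c = 2c/(γ√K_a) = 2×508/(128.0×0.6297) = 12.60 ft.
σ_a at base = K_a γ H − 2c√K_a = 0.3966×128.0×25.6 − 2×508×0.6297 = 659.7 psf.
P_a = ½ × 659.7 × (H − z_c) = 0.5×659.7×13.00 = 4286 lb/ft.

4290 lb/ft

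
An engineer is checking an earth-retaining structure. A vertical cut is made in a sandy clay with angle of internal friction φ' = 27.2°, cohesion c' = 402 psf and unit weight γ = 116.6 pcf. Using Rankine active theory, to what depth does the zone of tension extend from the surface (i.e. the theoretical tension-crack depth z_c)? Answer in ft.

K_a = tan²(45° − 27.2°/2) = 0.3726; √K_a = 0.6104.
The active pressure is zero where K_a γ z = 2c√K_a, so z_c = 2c/(γ√K_a) = 2×402/(116.6×0.6104) = 11.30 ft.

11.3 ft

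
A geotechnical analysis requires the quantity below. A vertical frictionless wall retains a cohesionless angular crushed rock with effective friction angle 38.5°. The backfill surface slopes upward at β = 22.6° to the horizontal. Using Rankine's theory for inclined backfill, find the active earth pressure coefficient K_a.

0.283

K_a = cos β · (cos β − √(cos²β − cos²φ)) / (cos β + √(cos²β − cos²φ)).
cos β = 0.9232, cos φ = 0.7826, √(cos²β − cos²φ) = 0.4897.
K_a = 0.9232 × (0.9232 − 0.4897)/(0.9232 + 0.4897) = 0.2832.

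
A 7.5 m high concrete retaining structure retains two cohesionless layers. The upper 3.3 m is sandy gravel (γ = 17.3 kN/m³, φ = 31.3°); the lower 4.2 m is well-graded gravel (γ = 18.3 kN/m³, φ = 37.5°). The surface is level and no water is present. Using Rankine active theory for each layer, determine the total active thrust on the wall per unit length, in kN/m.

K_a1 = tan²(45°−31.3°/2) = 0.3162; K_a2 = tan²(45°−37.5°/2) = 0.2432.
Layer 1: σ at base = K_a1 γ₁ h₁ = 18.05 kPa; P₁ = ½×18.05×3.3 = 29.79.
Layer 2: σ_v at top = γ₁h₁ = 57.09; σ_h top = K_a2×57.09 = 13.88; σ_h base = K_a2×(57.09+18.3×4.2) = 32.58.
P₂ = ½(13.88+32.58)×4.2 = 97.56. Total P_a = 29.79+97.56 = 127.4 kN/m.

127 kN/m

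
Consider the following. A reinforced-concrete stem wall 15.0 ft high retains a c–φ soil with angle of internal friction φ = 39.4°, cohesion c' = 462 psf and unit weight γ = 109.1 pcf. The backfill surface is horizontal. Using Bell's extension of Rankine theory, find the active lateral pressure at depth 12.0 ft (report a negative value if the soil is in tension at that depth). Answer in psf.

K_a = (1 − sin φ)/(1 + sin φ) = 0.2234.
σ_a = K_a γ z − 2c√K_a = 0.2234×109.1×12.0 − 2×462×0.4727 = -144.2 psf.

-144 psf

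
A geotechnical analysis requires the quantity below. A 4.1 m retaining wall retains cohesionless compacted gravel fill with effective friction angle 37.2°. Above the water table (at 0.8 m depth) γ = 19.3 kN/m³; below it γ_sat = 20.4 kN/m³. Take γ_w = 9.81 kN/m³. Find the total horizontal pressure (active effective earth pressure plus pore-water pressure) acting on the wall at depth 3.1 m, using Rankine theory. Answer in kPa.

32.4 kPa

K_a = (1 − sin φ)/(1 + sin φ) = 0.2464.
γ' = 20.4 − 9.81 = 10.59 kN/m³.
Effective vertical stress at 3.1 m: σ'_v = 19.3×0.8 + 10.59×2.30 = 39.80 kPa.
σ'_h = K_a σ'_v = 0.2464 × 39.80 = 9.807 kPa; u = γ_w × 2.30 = 22.56 kPa.
Total σ_h = 9.807 + 22.56 = 32.37 kPa.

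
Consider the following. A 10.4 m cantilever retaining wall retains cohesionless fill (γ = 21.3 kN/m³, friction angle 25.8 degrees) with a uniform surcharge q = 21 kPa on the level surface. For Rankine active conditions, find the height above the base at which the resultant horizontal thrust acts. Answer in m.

K_a = 0.3935.
Triangular part P₁ = ½K_aγH² = 453.3 at H/3 = 3.467 m; rectangular part P₂ = K_a q H = 85.94 at H/2 = 5.200 m.
ȳ = (P₁·3.467 + P₂·5.200)/(P₁+P₂) = 3.743 m.

3.74 m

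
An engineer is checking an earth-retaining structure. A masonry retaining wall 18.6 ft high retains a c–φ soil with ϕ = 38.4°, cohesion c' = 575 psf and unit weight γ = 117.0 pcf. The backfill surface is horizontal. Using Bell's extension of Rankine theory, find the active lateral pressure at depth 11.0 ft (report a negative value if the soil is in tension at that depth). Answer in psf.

K_a = (1 − sin φ)/(1 + sin φ) = 0.2337.
σ_a = K_a γ z − 2c√K_a = 0.2337×117.0×11.0 − 2×575×0.4834 = -255.2 psf.

-255 psf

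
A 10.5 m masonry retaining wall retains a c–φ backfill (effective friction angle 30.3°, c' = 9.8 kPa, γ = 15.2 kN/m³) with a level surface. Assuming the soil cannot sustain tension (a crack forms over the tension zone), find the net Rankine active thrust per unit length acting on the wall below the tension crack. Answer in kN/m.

170 kN/m

K_a = 0.3293; √K_a = 0.5739.
Tension-crack depth z_c = 2c/(γ√K_a) = 2×9.8/(15.2×0.5739) = 2.247 m.
σ_a at base = K_a γ H − 2c√K_a = 0.3293×15.2×10.5 − 2×9.8×0.5739 = 41.31 kPa.
P_a = ½ × 41.31 × (H − z_c) = 0.5×41.31×8.253 = 170.5 kN/m.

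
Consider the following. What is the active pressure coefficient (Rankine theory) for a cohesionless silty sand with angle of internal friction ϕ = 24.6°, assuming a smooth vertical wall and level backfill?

K_a = tan²(45° − φ/2) = tan²(32.70°) = 0.4121.

0.412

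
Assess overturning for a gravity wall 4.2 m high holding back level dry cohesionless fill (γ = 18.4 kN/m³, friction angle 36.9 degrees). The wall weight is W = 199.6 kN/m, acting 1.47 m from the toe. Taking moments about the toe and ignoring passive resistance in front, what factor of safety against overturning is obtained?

K_a = tan²(45° − 36.9°/2) = 0.2497.
P_a = ½K_aγH² = 0.5×0.2497×18.4×4.2² = 40.52 kN/m, acting at H/3 = 1.400 m above the base.
Overturning moment M_o = P_a × H/3 = 40.52 × 1.400 = 56.73.
Resisting moment M_r = W × 1.47 = 199.6 × 1.47 = 293.4.
FS_overturning = M_r/M_o = 293.4/56.73 = 5.172.

5.17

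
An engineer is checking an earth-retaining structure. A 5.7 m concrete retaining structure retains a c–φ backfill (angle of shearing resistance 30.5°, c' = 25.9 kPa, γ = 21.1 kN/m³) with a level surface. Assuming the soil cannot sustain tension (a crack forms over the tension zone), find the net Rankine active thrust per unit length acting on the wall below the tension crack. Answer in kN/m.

6.80 kN/m

K_a = 0.3267; √K_a = 0.5715.
Tension-crack depth z_c = 2c/(γ√K_a) = 2×25.9/(21.1×0.5715) = 4.295 m.
σ_a at base = K_a γ H − 2c√K_a = 0.3267×21.1×5.7 − 2×25.9×0.5715 = 9.682 kPa.
P_a = ½ × 9.682 × (H − z_c) = 0.5×9.682×1.405 = 6.800 kN/m.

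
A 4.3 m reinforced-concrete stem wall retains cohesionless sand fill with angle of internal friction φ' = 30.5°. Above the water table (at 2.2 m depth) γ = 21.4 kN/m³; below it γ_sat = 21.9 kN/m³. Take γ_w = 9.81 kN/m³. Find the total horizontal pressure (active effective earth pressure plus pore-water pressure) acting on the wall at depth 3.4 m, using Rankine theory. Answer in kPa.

K_a = (1 − sin φ)/(1 + sin φ) = 0.3267.
γ' = 21.9 − 9.81 = 12.09 kN/m³.
Effective vertical stress at 3.4 m: σ'_v = 21.4×2.2 + 12.09×1.20 = 61.59 kPa.
σ'_h = K_a σ'_v = 0.3267 × 61.59 = 20.12 kPa; u = γ_w × 1.20 = 11.77 kPa.
Total σ_h = 20.12 + 11.77 = 31.89 kPa.

31.9 kPa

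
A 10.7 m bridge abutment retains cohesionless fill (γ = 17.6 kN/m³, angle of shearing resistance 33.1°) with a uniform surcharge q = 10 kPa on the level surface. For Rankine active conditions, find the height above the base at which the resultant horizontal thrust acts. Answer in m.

3.74 m

K_a = 0.2936.
Triangular part P₁ = ½K_aγH² = 295.8 at H/3 = 3.567 m; rectangular part P₂ = K_a q H = 31.41 at H/2 = 5.350 m.
ȳ = (P₁·3.567 + P₂·5.350)/(P₁+P₂) = 3.738 m.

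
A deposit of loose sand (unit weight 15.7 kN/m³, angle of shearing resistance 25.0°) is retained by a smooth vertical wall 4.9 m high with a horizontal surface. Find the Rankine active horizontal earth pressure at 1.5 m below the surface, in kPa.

K_a = (1 − sin φ)/(1 + sin φ) = 0.4059.
σ_h = K_a γ z = 0.4059 × 15.7 × 1.5 = 9.558 kPa.

9.56 kPa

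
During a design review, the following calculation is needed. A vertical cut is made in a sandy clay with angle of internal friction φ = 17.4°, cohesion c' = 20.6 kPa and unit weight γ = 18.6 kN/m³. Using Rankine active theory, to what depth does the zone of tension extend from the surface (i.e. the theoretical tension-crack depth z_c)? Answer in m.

K_a = tan²(45° − 17.4°/2) = 0.5396; √K_a = 0.7346.
The active pressure is zero where K_a γ z = 2c√K_a, so z_c = 2c/(γ√K_a) = 2×20.6/(18.6×0.7346) = 3.015 m.

3.02 m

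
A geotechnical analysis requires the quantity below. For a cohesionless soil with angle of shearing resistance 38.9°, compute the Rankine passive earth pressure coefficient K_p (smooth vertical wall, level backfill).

4.38

K_p = (1 + sin φ)/(1 − sin φ) = tan²(45° + 38.9°/2) = 4.376.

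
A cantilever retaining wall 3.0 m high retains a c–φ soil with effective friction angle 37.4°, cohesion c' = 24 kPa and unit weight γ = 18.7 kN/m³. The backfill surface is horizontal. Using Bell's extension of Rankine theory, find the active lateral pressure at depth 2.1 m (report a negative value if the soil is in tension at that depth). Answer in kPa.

-14.1 kPa

K_a = (1 − sin φ)/(1 + sin φ) = 0.2443.
σ_a = K_a γ z − 2c√K_a = 0.2443×18.7×2.1 − 2×24×0.4942 = -14.13 kPa.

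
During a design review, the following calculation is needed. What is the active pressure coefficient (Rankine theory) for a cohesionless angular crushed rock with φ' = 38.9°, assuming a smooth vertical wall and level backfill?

K_a = tan²(45° − φ/2) = tan²(25.55°) = 0.2285.

0.229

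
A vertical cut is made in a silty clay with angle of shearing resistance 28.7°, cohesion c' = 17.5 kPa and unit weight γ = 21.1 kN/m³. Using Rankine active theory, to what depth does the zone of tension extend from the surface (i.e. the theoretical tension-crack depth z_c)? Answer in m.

K_a = tan²(45° − 28.7°/2) = 0.3511; √K_a = 0.5926.
The active pressure is zero where K_a γ z = 2c√K_a, so z_c = 2c/(γ√K_a) = 2×17.5/(21.1×0.5926) = 2.799 m.

2.80 m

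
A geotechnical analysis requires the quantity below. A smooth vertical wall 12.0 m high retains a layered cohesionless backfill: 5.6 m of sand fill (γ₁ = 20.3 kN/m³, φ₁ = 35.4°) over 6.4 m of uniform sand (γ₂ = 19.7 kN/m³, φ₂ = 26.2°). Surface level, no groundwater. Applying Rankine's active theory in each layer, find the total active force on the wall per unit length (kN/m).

K_a1 = tan²(45°−35.4°/2) = 0.2664; K_a2 = tan²(45°−26.2°/2) = 0.3874.
Layer 1: σ at base = K_a1 γ₁ h₁ = 30.28 kPa; P₁ = ½×30.28×5.6 = 84.80.
Layer 2: σ_v at top = γ₁h₁ = 113.7; σ_h top = K_a2×113.7 = 44.04; σ_h base = K_a2×(113.7+19.7×6.4) = 92.89.
P₂ = ½(44.04+92.89)×6.4 = 438.2. Total P_a = 84.80+438.2 = 523.0 kN/m.

523 kN/m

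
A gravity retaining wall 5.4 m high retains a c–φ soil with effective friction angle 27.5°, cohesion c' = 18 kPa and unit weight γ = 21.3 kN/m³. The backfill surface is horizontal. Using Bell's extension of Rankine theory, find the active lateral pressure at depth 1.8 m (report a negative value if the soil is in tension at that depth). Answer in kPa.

K_a = (1 − sin φ)/(1 + sin φ) = 0.3682.
σ_a = K_a γ z − 2c√K_a = 0.3682×21.3×1.8 − 2×18×0.6068 = -7.728 kPa.

-7.73 kPa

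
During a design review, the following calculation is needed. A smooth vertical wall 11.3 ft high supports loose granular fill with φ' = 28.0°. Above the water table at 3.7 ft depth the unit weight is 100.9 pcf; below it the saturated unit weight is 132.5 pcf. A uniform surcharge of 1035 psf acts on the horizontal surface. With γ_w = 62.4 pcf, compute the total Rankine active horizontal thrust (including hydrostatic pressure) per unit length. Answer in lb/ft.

8030 lb/ft

K_a = tan²(45° − φ/2) = 0.3610.
γ' = 132.5 − 62.4 = 70.10 pcf. h₂ = H − d_w = 7.6 ft.
σ'_h: at surface K_a·q = 373.7; at WT K_a(q+γd_w) = 508.5; at base K_a(q+γd_w+γ'h₂) = 700.8 psf.
P₁ = ½(373.7+508.5)×3.7 = 1632; P₂ = ½(508.5+700.8)×7.6 = 4595; P_w = ½γ_w h₂² = 1802.
Total = 1632+4595+1802 = 8029 lb/ft.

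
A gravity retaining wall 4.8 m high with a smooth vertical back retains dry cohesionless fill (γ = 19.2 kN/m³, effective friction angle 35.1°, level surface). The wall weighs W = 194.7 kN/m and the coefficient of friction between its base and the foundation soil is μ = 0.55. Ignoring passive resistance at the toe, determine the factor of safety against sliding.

K_a = tan²(45° − 35.1°/2) = 0.2698.
P_a = ½K_aγH² = 0.5×0.2698×19.2×4.8² = 59.68 kN/m, acting at H/3 = 1.600 m above the base.
FS_sliding = μW / P_a = 0.55×194.7 / 59.68 = 1.794.

1.79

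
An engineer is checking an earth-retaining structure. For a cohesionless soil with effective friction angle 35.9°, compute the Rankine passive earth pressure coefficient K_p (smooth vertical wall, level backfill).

3.84

K_p = (1 + sin φ)/(1 − sin φ) = tan²(45° + 35.9°/2) = 3.835.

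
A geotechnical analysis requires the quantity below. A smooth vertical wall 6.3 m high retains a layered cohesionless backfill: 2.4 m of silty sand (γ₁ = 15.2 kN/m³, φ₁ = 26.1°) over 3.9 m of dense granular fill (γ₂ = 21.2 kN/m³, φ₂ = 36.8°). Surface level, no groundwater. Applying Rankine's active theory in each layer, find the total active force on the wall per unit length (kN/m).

K_a1 = tan²(45°−26.1°/2) = 0.3889; K_a2 = tan²(45°−36.8°/2) = 0.2508.
Layer 1: σ at base = K_a1 γ₁ h₁ = 14.19 kPa; P₁ = ½×14.19×2.4 = 17.03.
Layer 2: σ_v at top = γ₁h₁ = 36.48; σ_h top = K_a2×36.48 = 9.148; σ_h base = K_a2×(36.48+21.2×3.9) = 29.88.
P₂ = ½(9.148+29.88)×3.9 = 76.11. Total P_a = 17.03+76.11 = 93.13 kN/m.

93.1 kN/m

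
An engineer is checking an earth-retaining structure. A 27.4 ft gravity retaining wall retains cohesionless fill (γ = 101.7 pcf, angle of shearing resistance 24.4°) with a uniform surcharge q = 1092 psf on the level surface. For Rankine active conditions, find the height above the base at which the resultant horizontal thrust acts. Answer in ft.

K_a = 0.4153.
Triangular part P₁ = ½K_aγH² = 15860 at H/3 = 9.133 ft; rectangular part P₂ = K_a q H = 12430 at H/2 = 13.70 ft.
ȳ = (P₁·9.133 + P₂·13.70)/(P₁+P₂) = 11.14 ft.

11.1 ft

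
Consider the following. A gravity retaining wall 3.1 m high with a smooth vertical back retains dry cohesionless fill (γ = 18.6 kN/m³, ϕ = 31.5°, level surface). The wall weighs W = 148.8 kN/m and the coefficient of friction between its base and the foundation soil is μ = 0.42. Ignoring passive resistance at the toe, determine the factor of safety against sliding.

2.23

K_a = tan²(45° − 31.5°/2) = 0.3136.
P_a = ½K_aγH² = 0.5×0.3136×18.6×3.1² = 28.03 kN/m, acting at H/3 = 1.033 m above the base.
FS_sliding = μW / P_a = 0.42×148.8 / 28.03 = 2.230.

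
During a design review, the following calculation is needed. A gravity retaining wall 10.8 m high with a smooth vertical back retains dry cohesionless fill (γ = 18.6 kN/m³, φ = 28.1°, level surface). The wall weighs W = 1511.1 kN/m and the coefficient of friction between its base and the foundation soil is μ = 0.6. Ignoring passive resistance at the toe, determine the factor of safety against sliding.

2.32

K_a = tan²(45° − 28.1°/2) = 0.3596.
P_a = ½K_aγH² = 0.5×0.3596×18.6×10.8² = 390.1 kN/m, acting at H/3 = 3.600 m above the base.
FS_sliding = μW / P_a = 0.6×1511.1 / 390.1 = 2.324.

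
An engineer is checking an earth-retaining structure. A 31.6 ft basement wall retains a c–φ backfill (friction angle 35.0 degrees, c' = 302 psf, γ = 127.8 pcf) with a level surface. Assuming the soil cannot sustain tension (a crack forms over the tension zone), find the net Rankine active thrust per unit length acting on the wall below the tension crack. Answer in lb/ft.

K_a = 0.2710; √K_a = 0.5206.
Tension-crack depth z_c = 2c/(γ√K_a) = 2×302/(127.8×0.5206) = 9.079 ft.
σ_a at base = K_a γ H − 2c√K_a = 0.2710×127.8×31.6 − 2×302×0.5206 = 780.0 psf.
P_a = ½ × 780.0 × (H − z_c) = 0.5×780.0×22.52 = 8783 lb/ft.

8780 lb/ft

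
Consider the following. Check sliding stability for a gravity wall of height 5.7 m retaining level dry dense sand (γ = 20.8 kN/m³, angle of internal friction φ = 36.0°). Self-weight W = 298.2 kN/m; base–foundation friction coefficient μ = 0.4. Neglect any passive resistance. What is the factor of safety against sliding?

K_a = tan²(45° − 36.0°/2) = 0.2596.
P_a = ½K_aγH² = 0.5×0.2596×20.8×5.7² = 87.72 kN/m, acting at H/3 = 1.900 m above the base.
FS_sliding = μW / P_a = 0.4×298.2 / 87.72 = 1.360.

1.36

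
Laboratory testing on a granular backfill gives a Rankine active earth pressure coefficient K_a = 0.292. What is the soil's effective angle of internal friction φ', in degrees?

33.2°

K_a = tan²(45° − φ/2) ⇒ 45° − φ/2 = arctan(√0.292) = 28.39°.
φ = 2(45° − 28.39°) = 33.23°.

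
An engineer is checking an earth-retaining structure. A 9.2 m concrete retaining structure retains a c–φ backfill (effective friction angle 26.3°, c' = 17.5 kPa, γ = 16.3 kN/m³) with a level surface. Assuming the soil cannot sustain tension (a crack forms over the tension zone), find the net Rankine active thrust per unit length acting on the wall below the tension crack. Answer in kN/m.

K_a = 0.3859; √K_a = 0.6212.
Tension-crack depth z_c = 2c/(γ√K_a) = 2×17.5/(16.3×0.6212) = 3.456 m.
σ_a at base = K_a γ H − 2c√K_a = 0.3859×16.3×9.2 − 2×17.5×0.6212 = 36.13 kPa.
P_a = ½ × 36.13 × (H − z_c) = 0.5×36.13×5.744 = 103.8 kN/m.

104 kN/m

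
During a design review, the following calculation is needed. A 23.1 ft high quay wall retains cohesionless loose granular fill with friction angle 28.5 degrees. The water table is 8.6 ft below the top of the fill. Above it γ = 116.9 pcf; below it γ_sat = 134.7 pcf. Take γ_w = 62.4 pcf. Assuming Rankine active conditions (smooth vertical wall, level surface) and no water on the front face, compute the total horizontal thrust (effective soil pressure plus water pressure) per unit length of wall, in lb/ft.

15900 lb/ft

K_a = tan²(45° − φ/2) = 0.3540.
γ' = 134.7 − 62.4 = 72.30 pcf. Depth below WT = 14.5 ft.
σ'_h at WT = K_a γ d_w = 355.8 psf; at base = 355.8 + K_a γ' × 14.5 = 726.9 psf.
P₁ (0–8.6 ft) = ½×355.8×8.6 = 1530. P₂ (8.6–23.1 ft) = ½(355.8+726.9)×14.5 = 7850.
P_w = ½ γ_w h₂² = 0.5×62.4×14.5² = 6560. Total = 1530+7850+6560 = 15940 lb/ft.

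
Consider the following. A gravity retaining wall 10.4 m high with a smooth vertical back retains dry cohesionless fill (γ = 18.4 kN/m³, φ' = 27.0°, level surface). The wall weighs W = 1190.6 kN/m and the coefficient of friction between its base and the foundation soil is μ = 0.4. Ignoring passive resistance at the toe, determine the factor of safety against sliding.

K_a = tan²(45° − 27.0°/2) = 0.3755.
P_a = ½K_aγH² = 0.5×0.3755×18.4×10.4² = 373.7 kN/m, acting at H/3 = 3.467 m above the base.
FS_sliding = μW / P_a = 0.4×1190.6 / 373.7 = 1.274.

1.27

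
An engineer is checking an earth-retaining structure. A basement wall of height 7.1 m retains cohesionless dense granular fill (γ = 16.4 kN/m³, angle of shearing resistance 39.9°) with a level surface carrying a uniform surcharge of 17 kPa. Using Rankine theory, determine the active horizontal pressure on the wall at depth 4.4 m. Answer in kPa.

19.5 kPa

K_a = (1 − sin φ)/(1 + sin φ) = 0.2184.
σ_v = γz + q = 16.4 × 4.4 + 17 = 89.16 kPa.
σ_h = K_a σ_v = 0.2184 × 89.16 = 19.48 kPa.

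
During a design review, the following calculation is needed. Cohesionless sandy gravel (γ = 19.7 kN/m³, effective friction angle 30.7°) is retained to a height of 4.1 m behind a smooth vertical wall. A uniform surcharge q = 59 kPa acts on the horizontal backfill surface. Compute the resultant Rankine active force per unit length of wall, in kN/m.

132 kN/m

K_a = tan²(45° − φ/2) = 0.3240.
Soil triangle: ½ K_a γ H² = 0.5×0.3240×19.7×4.1² = 53.65 kN/m.
Surcharge rectangle: K_a q H = 0.3240×59×4.1 = 78.38 kN/m.
Total = 53.65 + 78.38 = 132.0 kN/m.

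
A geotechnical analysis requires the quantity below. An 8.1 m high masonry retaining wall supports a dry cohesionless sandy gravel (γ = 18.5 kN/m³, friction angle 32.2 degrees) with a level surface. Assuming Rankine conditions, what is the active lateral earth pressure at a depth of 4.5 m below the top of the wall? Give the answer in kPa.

K_a = (1 − sin φ)/(1 + sin φ) = 0.3047.
σ_h = K_a γ z = 0.3047 × 18.5 × 4.5 = 25.37 kPa.

25.4 kPa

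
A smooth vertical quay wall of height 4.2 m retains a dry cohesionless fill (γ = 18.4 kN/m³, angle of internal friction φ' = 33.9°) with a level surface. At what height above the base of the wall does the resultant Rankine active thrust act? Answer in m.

K_a = 0.2839.
The pressure distribution is triangular, so the resultant acts at H/3 above the base = 4.2/3 = 1.400 m.

1.40 m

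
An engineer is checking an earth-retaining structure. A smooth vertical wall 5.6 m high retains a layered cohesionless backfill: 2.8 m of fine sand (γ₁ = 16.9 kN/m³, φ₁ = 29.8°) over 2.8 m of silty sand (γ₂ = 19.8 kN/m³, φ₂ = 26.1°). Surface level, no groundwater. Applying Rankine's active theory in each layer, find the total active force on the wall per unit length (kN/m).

K_a1 = tan²(45°−29.8°/2) = 0.3360; K_a2 = tan²(45°−26.1°/2) = 0.3889.
Layer 1: σ at base = K_a1 γ₁ h₁ = 15.90 kPa; P₁ = ½×15.90×2.8 = 22.26.
Layer 2: σ_v at top = γ₁h₁ = 47.32; σ_h top = K_a2×47.32 = 18.40; σ_h base = K_a2×(47.32+19.8×2.8) = 39.97.
P₂ = ½(18.40+39.97)×2.8 = 81.72. Total P_a = 22.26+81.72 = 104.0 kN/m.

104 kN/m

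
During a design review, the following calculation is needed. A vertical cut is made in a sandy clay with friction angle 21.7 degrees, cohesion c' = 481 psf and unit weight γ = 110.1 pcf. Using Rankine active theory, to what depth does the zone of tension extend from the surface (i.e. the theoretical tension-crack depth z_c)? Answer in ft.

12.9 ft

K_a = tan²(45° − 21.7°/2) = 0.4601; √K_a = 0.6783.
The active pressure is zero where K_a γ z = 2c√K_a, so z_c = 2c/(γ√K_a) = 2×481/(110.1×0.6783) = 12.88 ft.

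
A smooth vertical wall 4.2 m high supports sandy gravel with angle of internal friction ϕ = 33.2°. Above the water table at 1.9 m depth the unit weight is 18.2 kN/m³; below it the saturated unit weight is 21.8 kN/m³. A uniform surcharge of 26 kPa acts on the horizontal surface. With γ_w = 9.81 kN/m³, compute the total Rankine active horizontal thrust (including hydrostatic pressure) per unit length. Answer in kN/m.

100 kN/m

K_a = tan²(45° − φ/2) = 0.2924.
γ' = 21.8 − 9.81 = 11.99 kN/m³. h₂ = H − d_w = 2.3 m.
σ'_h: at surface K_a·q = 7.601; at WT K_a(q+γd_w) = 17.71; at base K_a(q+γd_w+γ'h₂) = 25.77 kPa.
P₁ = ½(7.601+17.71)×1.9 = 24.05; P₂ = ½(17.71+25.77)×2.3 = 50.01; P_w = ½γ_w h₂² = 25.95.
Total = 24.05+50.01+25.95 = 100.0 kN/m.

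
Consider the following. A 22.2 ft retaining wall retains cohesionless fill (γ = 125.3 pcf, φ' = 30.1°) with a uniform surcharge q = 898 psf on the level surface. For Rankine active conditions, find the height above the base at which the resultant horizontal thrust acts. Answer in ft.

K_a = 0.3320.
Triangular part P₁ = ½K_aγH² = 10250 at H/3 = 7.400 ft; rectangular part P₂ = K_a q H = 6618 at H/2 = 11.10 ft.
ȳ = (P₁·7.400 + P₂·11.10)/(P₁+P₂) = 8.852 ft.

8.85 ft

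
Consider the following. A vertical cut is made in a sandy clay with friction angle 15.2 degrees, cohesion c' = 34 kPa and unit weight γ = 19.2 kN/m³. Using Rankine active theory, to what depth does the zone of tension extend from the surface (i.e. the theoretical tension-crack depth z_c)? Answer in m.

4.63 m

K_a = tan²(45° − 15.2°/2) = 0.5845; √K_a = 0.7646.
The active pressure is zero where K_a γ z = 2c√K_a, so z_c = 2c/(γ√K_a) = 2×34/(19.2×0.7646) = 4.632 m.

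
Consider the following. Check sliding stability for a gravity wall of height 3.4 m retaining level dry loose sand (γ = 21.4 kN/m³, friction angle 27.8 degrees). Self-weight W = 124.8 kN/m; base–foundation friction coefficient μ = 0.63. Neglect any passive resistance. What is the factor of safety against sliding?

K_a = tan²(45° − 27.8°/2) = 0.3639.
P_a = ½K_aγH² = 0.5×0.3639×21.4×3.4² = 45.01 kN/m, acting at H/3 = 1.133 m above the base.
FS_sliding = μW / P_a = 0.63×124.8 / 45.01 = 1.747.

1.75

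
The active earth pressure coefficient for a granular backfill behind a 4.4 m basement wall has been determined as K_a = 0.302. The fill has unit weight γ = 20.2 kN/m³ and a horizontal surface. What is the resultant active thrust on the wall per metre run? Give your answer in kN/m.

P = ½ K_a γ H² = 0.5 × 0.302 × 20.2 × 4.4² = 59.05 kN/m.

59.1 kN/m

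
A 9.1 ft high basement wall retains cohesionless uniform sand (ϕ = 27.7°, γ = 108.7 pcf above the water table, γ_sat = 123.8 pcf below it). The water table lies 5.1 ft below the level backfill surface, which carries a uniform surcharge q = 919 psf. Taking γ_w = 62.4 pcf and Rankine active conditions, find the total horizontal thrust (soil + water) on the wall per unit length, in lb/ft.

5060 lb/ft

K_a = tan²(45° − φ/2) = 0.3653.
γ' = 123.8 − 62.4 = 61.40 pcf. h₂ = H − d_w = 4.0 ft.
σ'_h: at surface K_a·q = 335.7; at WT K_a(q+γd_w) = 538.3; at base K_a(q+γd_w+γ'h₂) = 628.0 psf.
P₁ = ½(335.7+538.3)×5.1 = 2229; P₂ = ½(538.3+628.0)×4.0 = 2333; P_w = ½γ_w h₂² = 499.2.
Total = 2229+2333+499.2 = 5060 lb/ft.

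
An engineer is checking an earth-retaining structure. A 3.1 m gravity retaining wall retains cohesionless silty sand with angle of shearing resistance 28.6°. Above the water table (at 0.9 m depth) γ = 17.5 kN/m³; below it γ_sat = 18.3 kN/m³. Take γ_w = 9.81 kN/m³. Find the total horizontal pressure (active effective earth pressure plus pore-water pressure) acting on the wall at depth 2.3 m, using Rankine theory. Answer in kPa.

23.5 kPa

K_a = (1 − sin φ)/(1 + sin φ) = 0.3525.
γ' = 18.3 − 9.81 = 8.490 kN/m³.
Effective vertical stress at 2.3 m: σ'_v = 17.5×0.9 + 8.490×1.40 = 27.64 kPa.
σ'_h = K_a σ'_v = 0.3525 × 27.64 = 9.743 kPa; u = γ_w × 1.40 = 13.73 kPa.
Total σ_h = 9.743 + 13.73 = 23.48 kPa.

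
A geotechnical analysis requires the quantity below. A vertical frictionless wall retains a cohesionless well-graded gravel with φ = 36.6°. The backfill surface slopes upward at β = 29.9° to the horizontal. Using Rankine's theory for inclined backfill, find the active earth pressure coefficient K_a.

0.392

K_a = cos β · (cos β − √(cos²β − cos²φ)) / (cos β + √(cos²β − cos²φ)).
cos β = 0.8669, cos φ = 0.8028, √(cos²β − cos²φ) = 0.3271.
K_a = 0.8669 × (0.8669 − 0.3271)/(0.8669 + 0.3271) = 0.3919.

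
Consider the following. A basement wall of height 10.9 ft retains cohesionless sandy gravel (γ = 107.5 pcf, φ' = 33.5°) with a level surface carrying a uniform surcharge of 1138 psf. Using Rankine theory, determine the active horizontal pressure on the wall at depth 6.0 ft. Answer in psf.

515 psf

K_a = (1 − sin φ)/(1 + sin φ) = 0.2887.
σ_v = γz + q = 107.5 × 6.0 + 1138 = 1783 psf.
σ_h = K_a σ_v = 0.2887 × 1783 = 514.8 psf.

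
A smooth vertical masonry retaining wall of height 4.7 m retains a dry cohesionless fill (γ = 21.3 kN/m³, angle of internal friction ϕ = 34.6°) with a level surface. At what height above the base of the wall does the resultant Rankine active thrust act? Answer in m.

K_a = 0.2756.
The pressure distribution is triangular, so the resultant acts at H/3 above the base = 4.7/3 = 1.567 m.

1.57 m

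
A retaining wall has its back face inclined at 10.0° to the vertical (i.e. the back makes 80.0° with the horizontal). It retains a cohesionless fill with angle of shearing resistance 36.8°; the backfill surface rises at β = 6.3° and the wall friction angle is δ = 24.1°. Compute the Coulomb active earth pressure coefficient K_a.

0.330

K_a = sin²(α+φ) / [sin²α · sin(α−δ) · (1 + √{sin(φ+δ)sin(φ−β) / (sin(α−δ)sin(α+β))})²].
With α = 80.0°, φ = 36.8°, δ = 24.1°, β = 6.3°: K_a = 0.3305.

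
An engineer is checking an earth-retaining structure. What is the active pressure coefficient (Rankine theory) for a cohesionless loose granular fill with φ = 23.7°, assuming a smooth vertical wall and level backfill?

0.427

K_a = (1 − sin φ)/(1 + sin φ) = (1 − sin 23.7°)/(1 + sin 23.7°) = 0.4266.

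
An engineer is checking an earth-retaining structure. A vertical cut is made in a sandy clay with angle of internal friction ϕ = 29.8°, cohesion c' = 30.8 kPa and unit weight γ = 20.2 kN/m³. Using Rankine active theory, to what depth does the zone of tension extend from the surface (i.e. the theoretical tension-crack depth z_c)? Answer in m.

5.26 m

K_a = tan²(45° − 29.8°/2) = 0.3360; √K_a = 0.5797.
The active pressure is zero where K_a γ z = 2c√K_a, so z_c = 2c/(γ√K_a) = 2×30.8/(20.2×0.5797) = 5.261 m.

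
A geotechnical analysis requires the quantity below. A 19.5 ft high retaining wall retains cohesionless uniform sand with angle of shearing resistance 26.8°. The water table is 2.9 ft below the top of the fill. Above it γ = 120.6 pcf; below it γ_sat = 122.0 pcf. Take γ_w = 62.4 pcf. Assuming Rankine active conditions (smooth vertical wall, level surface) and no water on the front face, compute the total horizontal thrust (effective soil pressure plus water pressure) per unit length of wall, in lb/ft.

K_a = tan²(45° − φ/2) = 0.3785.
γ' = 122.0 − 62.4 = 59.60 pcf. Depth below WT = 16.6 ft.
σ'_h at WT = K_a γ d_w = 132.4 psf; at base = 132.4 + K_a γ' × 16.6 = 506.8 psf.
P₁ (0–2.9 ft) = ½×132.4×2.9 = 191.9. P₂ (2.9–19.5 ft) = ½(132.4+506.8)×16.6 = 5305.
P_w = ½ γ_w h₂² = 0.5×62.4×16.6² = 8597. Total = 191.9+5305+8597 = 14090 lb/ft.

14100 lb/ft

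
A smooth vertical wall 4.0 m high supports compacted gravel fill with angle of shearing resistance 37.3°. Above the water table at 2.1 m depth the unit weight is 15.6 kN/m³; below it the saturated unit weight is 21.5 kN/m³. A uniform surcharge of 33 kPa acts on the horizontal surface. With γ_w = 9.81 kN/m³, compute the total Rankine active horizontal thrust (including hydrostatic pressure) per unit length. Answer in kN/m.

79.0 kN/m

K_a = tan²(45° − φ/2) = 0.2453.
γ' = 21.5 − 9.81 = 11.69 kN/m³. h₂ = H − d_w = 1.9 m.
σ'_h: at surface K_a·q = 8.096; at WT K_a(q+γd_w) = 16.13; at base K_a(q+γd_w+γ'h₂) = 21.58 kPa.
P₁ = ½(8.096+16.13)×2.1 = 25.44; P₂ = ½(16.13+21.58)×1.9 = 35.83; P_w = ½γ_w h₂² = 17.71.
Total = 25.44+35.83+17.71 = 78.98 kN/m.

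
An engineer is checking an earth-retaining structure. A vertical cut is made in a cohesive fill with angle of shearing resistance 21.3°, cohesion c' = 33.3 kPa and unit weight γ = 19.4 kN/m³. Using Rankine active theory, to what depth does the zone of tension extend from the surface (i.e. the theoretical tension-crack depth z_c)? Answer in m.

5.02 m

K_a = tan²(45° − 21.3°/2) = 0.4671; √K_a = 0.6834.
The active pressure is zero where K_a γ z = 2c√K_a, so z_c = 2c/(γ√K_a) = 2×33.3/(19.4×0.6834) = 5.023 m.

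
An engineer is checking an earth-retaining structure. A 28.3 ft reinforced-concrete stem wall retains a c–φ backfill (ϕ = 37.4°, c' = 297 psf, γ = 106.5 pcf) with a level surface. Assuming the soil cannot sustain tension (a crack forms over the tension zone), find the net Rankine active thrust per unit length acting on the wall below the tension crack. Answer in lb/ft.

K_a = 0.2443; √K_a = 0.4942.
Tension-crack depth z_c = 2c/(γ√K_a) = 2×297/(106.5×0.4942) = 11.29 ft.
σ_a at base = K_a γ H − 2c√K_a = 0.2443×106.5×28.3 − 2×297×0.4942 = 442.6 psf.
P_a = ½ × 442.6 × (H − z_c) = 0.5×442.6×17.01 = 3766 lb/ft.

3770 lb/ft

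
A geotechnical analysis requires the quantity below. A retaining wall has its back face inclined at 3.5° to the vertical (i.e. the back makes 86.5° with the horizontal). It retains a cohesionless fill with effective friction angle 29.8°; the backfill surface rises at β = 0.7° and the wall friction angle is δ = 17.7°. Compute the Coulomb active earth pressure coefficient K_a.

0.329

K_a = sin²(α+φ) / [sin²α · sin(α−δ) · (1 + √{sin(φ+δ)sin(φ−β) / (sin(α−δ)sin(α+β))})²].
With α = 86.5°, φ = 29.8°, δ = 17.7°, β = 0.7°: K_a = 0.3295.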